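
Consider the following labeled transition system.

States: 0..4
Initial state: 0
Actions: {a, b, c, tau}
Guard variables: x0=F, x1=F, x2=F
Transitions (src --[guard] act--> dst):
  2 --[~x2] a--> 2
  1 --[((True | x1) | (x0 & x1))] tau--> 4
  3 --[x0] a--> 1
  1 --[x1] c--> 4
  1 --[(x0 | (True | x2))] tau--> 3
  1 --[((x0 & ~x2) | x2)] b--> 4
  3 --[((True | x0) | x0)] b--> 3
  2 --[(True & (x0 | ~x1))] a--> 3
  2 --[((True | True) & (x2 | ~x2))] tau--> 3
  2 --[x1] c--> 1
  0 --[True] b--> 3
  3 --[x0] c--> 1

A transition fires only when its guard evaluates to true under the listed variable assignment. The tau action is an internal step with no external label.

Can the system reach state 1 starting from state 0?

Answer: UNREACHABLE

Working:
7 transition(s) survive guard evaluation.
Layer 0: {0}
Layer 1: {3}  total {0,3}
R = {0,3}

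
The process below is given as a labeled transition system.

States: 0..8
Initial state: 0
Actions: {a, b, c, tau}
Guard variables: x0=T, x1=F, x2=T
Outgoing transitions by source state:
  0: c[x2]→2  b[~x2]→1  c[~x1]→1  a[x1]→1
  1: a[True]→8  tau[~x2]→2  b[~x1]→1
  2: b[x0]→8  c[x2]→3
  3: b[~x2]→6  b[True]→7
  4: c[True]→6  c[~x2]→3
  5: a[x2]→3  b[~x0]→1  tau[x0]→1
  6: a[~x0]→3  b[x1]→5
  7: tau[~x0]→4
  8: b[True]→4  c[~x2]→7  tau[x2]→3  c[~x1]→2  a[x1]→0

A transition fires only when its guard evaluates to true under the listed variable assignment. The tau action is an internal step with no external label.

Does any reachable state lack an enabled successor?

R = {0,1,2,3,4,6,7,8}
  0: c→1  c→2  [2 out]
  1: a→8  b→1  [2 out]
  2: b→8  c→3  [2 out]
  3: b→7  [1 out]
  4: c→6  [1 out]
  6: ∅  [deadlock]
  7: ∅  [deadlock]
  8: b→4  c→2  tau→3  [3 out]
witness 6: c·a·b·c

Answer: DEADLOCK at state 6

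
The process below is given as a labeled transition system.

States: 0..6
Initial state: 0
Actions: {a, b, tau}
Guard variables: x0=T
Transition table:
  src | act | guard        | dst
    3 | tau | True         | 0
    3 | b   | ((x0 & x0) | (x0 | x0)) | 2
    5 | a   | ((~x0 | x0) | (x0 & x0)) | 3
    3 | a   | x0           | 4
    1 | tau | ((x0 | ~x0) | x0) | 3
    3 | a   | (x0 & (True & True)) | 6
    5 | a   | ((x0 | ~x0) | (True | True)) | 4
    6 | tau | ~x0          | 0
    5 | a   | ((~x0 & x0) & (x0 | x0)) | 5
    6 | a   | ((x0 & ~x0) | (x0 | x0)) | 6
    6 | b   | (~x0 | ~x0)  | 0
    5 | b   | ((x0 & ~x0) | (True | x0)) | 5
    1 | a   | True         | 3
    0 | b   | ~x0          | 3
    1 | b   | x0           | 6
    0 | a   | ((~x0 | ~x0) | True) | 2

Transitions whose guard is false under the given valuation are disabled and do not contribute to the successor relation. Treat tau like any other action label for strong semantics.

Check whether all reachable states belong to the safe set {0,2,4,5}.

Allowed set {0,2,4,5}
R = {0,2}
  0: ✓
  2: ✓

Answer: INVARIANT HOLDS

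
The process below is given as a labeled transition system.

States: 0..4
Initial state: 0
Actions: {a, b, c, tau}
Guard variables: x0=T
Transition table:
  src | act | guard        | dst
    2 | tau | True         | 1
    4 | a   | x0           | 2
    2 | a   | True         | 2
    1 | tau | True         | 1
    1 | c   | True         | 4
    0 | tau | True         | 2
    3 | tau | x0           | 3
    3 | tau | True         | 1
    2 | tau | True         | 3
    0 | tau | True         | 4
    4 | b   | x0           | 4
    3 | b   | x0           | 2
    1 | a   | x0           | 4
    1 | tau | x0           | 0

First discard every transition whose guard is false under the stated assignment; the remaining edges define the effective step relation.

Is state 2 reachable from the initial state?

After dropping false guards: 14 live edges.
L0 = {0}
L1 = {2,4}  cumulative {0,2,4}
L2 = {1,3}  cumulative {0,1,2,3,4}
Reachable = {0,1,2,3,4}
witness 2: tau

Answer: REACHABLE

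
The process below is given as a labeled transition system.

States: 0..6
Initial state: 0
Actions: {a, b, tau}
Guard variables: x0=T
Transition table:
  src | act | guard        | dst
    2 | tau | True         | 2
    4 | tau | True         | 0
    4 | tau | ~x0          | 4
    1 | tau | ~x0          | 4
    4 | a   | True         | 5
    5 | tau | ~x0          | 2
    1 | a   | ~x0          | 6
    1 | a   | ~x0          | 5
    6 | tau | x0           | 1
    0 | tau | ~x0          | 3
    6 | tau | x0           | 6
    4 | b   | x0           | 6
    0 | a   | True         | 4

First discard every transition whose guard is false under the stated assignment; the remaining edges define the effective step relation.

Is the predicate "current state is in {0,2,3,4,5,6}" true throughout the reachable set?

Inv-set: {0,2,3,4,5,6}
Reach set: {0,1,4,5,6}
  0: ok
  1: outside
  4: ok
  5: ok
  6: ok
witness against invariant: a·b·tau → 1

Answer: INVARIANT VIOLATED at state 1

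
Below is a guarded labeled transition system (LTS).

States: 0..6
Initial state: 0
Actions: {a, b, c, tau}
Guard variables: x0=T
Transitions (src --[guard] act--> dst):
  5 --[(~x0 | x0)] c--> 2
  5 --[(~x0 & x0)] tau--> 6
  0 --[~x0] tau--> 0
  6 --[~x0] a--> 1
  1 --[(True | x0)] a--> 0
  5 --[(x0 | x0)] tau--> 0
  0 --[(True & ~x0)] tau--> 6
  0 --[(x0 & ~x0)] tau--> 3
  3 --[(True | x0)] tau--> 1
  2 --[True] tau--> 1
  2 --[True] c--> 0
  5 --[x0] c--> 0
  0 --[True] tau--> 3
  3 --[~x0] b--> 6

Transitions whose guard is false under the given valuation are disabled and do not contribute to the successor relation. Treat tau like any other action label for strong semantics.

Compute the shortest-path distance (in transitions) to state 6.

Breadth-first toward 6:
  Layer 0: {0}
  Layer 1: {3}
  Layer 2: {1}
6 never appears.

Answer: UNREACHABLE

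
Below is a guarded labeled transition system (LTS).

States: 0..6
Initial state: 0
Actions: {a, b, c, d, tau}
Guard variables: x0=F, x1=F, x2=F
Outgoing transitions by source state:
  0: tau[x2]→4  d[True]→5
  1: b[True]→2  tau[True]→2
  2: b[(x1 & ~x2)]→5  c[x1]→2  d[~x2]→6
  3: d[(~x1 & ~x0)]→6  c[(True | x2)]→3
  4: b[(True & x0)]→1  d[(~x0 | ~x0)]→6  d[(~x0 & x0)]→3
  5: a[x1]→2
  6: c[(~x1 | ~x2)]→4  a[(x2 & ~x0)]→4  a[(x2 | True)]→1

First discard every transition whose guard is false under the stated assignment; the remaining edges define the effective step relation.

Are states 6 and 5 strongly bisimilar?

Answer: NOT BISIMILAR

Trace:
Refine partition for ~:
  round 0: {{0,1,2,3,4,5,6}}
  round 1: {{0,2,4},{1},{3},{5},{6}}
  round 2: {{0},{1},{2,4},{3},{5},{6}}
6 equivalence class(es) (converged in 3)
[6]={6}  [5]={5}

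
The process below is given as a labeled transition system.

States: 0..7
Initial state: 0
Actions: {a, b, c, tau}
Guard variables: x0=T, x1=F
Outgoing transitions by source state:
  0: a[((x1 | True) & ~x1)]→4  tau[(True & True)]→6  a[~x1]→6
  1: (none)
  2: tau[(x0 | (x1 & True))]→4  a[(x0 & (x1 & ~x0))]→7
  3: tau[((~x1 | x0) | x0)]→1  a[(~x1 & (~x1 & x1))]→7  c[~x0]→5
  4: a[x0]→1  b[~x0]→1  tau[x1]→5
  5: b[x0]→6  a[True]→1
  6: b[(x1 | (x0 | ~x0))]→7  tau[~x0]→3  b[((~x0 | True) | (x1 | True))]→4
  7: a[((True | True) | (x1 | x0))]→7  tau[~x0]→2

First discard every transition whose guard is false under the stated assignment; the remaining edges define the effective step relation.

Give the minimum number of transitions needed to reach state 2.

Answer: UNREACHABLE

Trace:
Breadth-first toward 2:
  L0 = {0}
  L1 = {4,6}
  L2 = {1,7}
2 never appears.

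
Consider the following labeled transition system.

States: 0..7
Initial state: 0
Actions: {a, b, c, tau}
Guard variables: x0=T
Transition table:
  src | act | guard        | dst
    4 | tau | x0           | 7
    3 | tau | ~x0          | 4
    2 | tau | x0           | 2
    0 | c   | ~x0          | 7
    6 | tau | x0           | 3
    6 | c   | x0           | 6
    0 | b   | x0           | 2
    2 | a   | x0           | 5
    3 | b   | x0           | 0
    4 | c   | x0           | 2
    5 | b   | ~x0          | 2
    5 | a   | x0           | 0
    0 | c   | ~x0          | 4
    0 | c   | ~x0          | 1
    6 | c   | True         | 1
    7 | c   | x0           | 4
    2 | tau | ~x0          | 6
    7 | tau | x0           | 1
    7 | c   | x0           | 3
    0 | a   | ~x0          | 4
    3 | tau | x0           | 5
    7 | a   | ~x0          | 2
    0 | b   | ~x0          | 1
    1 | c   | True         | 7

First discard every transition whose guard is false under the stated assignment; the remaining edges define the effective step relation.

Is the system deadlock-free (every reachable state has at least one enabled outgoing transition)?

Reachable = {0,2,5}
  0: b→2  [deg 1]
  2: a→5  tau→2  [deg 2]
  5: a→0  [deg 1]

Answer: DEADLOCK-FREE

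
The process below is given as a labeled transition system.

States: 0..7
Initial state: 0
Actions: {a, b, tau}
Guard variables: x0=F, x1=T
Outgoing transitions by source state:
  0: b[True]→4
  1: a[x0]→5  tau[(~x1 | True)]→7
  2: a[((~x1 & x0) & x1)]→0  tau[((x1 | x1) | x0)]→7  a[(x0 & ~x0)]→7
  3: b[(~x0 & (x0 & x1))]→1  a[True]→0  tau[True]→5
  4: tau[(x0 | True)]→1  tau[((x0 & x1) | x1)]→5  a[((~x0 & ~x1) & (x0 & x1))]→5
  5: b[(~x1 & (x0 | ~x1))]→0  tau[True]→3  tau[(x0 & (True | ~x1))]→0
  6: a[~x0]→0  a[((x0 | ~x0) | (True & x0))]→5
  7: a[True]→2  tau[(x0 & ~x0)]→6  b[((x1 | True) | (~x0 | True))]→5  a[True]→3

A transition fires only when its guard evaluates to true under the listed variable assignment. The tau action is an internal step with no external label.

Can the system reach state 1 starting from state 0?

Answer: REACHABLE

Trace:
Guard filter leaves 13 enabled edge(s).
depth 0: {0}
depth 1: {4}  cumulative {0,4}
depth 2: {1,5}  cumulative {0,1,4,5}
depth 3: {3,7}  cumulative {0,1,3,4,5,7}
depth 4: {2}  cumulative {0,1,2,3,4,5,7}
R = {0,1,2,3,4,5,7}
witness 1: b·tau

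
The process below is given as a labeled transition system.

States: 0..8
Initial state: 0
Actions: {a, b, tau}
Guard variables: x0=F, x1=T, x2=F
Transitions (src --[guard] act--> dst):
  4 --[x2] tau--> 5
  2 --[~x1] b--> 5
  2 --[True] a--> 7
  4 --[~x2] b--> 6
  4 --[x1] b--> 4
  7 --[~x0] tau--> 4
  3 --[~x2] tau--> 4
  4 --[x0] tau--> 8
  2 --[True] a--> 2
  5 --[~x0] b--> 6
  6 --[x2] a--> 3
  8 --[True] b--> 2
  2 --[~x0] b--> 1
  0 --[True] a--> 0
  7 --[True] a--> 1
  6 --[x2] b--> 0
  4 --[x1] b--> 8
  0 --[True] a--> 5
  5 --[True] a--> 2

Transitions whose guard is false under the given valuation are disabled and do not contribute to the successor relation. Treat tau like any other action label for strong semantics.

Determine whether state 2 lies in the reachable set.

Answer: REACHABLE

Working:
Guard filter leaves 14 enabled edge(s).
depth 0: {0}
depth 1: {5}  cumulative {0,5}
depth 2: {2,6}  cumulative {0,2,5,6}
depth 3: {1,7}  cumulative {0,1,2,5,6,7}
depth 4: {4}  cumulative {0,1,2,4,5,6,7}
depth 5: {8}  cumulative {0,1,2,4,5,6,7,8}
Reachable = {0,1,2,4,5,6,7,8}
Path to 2: a·a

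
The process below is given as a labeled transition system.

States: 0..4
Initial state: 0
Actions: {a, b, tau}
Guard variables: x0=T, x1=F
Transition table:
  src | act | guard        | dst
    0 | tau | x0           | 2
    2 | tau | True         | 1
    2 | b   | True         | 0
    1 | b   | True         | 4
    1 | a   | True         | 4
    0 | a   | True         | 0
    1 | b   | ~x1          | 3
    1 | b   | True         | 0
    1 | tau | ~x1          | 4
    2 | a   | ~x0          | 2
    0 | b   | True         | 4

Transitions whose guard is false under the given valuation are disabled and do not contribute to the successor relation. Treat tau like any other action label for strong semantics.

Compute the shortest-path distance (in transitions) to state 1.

Answer: 2

Trace:
Layered search for 1:
  depth 0: {0}
  depth 1: {2,4}
  depth 2: {1}
1 enters at depth 2; path tau·tau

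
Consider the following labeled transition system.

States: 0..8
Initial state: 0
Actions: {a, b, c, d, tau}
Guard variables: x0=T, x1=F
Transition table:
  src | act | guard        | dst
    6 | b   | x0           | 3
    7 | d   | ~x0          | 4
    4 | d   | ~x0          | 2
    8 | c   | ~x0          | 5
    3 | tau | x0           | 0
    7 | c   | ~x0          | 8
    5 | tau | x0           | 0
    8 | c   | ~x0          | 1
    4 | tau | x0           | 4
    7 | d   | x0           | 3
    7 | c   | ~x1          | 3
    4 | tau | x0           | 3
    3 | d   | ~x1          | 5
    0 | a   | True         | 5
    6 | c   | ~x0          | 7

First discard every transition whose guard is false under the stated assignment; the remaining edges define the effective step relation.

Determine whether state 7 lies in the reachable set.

Guard filter leaves 9 enabled edge(s).
Layer 0: {0}
Layer 1: {5}  cumulative {0,5}
R = {0,5}

Answer: UNREACHABLE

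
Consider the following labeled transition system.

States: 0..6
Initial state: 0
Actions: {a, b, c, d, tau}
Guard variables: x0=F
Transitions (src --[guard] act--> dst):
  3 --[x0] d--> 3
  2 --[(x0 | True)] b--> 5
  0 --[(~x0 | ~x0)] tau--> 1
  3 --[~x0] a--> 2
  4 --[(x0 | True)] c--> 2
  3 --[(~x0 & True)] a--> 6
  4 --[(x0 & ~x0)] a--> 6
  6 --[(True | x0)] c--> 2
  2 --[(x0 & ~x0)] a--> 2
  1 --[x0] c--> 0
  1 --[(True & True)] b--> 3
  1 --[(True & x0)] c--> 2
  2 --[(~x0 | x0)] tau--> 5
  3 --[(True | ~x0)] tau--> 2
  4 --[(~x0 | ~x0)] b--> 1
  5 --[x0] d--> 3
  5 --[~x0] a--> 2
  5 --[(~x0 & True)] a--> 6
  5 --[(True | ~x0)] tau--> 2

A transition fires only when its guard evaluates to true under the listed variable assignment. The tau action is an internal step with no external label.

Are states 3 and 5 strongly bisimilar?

Bisimulation quotient by refinement:
  P[0] = {{0,1,2,3,4,5,6}}
  P[1] = {{0},{1},{2},{3,5},{4},{6}}
stable after 2 split(s): 6 block(s)
3∈{3,5}, 5∈{3,5}

Answer: BISIMILAR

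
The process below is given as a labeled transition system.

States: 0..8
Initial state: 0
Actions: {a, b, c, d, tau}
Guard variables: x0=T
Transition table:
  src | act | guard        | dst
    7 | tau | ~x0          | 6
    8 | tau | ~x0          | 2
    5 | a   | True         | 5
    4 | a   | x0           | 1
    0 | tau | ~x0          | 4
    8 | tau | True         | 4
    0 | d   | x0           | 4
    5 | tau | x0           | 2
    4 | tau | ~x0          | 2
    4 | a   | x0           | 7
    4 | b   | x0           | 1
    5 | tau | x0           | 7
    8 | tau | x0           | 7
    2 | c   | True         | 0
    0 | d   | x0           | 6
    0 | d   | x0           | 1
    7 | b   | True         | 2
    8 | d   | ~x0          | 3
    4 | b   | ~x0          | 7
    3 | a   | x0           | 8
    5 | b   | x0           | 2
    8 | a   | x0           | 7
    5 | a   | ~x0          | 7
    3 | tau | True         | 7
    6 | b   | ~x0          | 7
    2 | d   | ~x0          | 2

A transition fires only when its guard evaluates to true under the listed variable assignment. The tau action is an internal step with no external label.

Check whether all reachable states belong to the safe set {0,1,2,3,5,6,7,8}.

Answer: INVARIANT VIOLATED at state 4

Trace:
Allowed set {0,1,2,3,5,6,7,8}
R = {0,1,2,4,6,7}
  0: ok
  1: ok
  2: ok
  4: VIOLATES
  6: ok
  7: ok
counterexample path to 4: d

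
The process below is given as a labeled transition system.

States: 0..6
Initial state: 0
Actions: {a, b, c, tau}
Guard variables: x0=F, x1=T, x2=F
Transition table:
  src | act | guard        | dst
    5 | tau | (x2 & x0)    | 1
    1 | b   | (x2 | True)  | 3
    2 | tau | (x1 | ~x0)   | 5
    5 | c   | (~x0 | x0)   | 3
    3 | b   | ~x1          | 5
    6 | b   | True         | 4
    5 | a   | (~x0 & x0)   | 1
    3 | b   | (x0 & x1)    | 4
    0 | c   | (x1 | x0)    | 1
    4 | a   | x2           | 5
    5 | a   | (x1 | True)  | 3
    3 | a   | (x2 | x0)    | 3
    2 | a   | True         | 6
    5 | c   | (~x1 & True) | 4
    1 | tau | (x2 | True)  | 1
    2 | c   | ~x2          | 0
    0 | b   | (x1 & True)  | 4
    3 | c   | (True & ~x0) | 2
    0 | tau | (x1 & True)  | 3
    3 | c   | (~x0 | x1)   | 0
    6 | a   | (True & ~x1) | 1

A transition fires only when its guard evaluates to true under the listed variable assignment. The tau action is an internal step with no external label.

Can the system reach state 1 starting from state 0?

Answer: REACHABLE

Working:
Guard filter leaves 13 enabled edge(s).
depth 0: {0}
depth 1: {1,3,4}  cumulative {0,1,3,4}
depth 2: {2}  cumulative {0,1,2,3,4}
depth 3: {5,6}  cumulative {0,1,2,3,4,5,6}
R = {0,1,2,3,4,5,6}
trace reaching 1: c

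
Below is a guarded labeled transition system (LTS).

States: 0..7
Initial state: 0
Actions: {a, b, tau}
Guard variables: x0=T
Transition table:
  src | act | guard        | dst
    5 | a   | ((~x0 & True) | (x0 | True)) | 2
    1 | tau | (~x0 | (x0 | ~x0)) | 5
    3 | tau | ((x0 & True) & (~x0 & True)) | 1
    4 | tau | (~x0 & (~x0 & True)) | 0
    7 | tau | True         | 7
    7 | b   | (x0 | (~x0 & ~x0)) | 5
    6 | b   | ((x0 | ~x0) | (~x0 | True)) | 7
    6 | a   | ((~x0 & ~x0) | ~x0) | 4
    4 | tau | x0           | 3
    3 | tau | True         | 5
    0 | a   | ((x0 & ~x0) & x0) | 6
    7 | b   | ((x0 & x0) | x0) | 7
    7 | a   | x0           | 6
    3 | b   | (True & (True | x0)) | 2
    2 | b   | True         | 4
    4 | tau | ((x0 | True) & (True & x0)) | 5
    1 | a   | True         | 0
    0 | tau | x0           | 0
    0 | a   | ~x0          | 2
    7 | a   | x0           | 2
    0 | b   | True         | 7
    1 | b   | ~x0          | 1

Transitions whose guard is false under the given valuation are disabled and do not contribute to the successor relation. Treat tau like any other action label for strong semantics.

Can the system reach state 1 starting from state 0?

Answer: UNREACHABLE

Working:
After dropping false guards: 16 live edges.
depth 0: {0}
depth 1: {7}  now seen {0,7}
depth 2: {2,5,6}  now seen {0,2,5,6,7}
depth 3: {4}  now seen {0,2,4,5,6,7}
depth 4: {3}  now seen {0,2,3,4,5,6,7}
Reach set: {0,2,3,4,5,6,7}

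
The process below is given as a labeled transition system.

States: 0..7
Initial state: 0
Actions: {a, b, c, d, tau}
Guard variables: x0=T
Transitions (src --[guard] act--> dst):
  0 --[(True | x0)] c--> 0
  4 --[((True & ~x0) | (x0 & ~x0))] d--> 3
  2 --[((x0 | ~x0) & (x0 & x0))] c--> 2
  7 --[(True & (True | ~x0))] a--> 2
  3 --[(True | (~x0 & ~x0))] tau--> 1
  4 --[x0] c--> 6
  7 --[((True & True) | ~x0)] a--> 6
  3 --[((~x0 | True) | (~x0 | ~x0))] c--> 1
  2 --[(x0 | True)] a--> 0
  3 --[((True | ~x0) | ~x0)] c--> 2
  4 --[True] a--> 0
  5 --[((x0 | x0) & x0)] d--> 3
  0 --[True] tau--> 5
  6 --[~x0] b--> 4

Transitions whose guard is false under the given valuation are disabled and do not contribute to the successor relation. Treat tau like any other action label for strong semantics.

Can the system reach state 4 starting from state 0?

12 transition(s) survive guard evaluation.
Layer 0: {0}
Layer 1: {5}  now seen {0,5}
Layer 2: {3}  now seen {0,3,5}
Layer 3: {1,2}  now seen {0,1,2,3,5}
Reachable = {0,1,2,3,5}

Answer: UNREACHABLE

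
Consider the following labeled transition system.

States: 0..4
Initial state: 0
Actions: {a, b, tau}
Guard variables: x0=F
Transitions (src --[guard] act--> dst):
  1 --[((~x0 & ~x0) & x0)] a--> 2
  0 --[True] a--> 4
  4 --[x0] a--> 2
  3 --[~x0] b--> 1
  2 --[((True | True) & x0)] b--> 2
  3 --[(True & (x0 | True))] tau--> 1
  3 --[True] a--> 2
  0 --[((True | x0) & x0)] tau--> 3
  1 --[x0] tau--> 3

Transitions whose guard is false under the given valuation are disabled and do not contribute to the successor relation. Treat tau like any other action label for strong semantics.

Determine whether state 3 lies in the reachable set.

Answer: UNREACHABLE

Working:
4 transition(s) survive guard evaluation.
depth 0: {0}
depth 1: {4}  cumulative {0,4}
Reach set: {0,4}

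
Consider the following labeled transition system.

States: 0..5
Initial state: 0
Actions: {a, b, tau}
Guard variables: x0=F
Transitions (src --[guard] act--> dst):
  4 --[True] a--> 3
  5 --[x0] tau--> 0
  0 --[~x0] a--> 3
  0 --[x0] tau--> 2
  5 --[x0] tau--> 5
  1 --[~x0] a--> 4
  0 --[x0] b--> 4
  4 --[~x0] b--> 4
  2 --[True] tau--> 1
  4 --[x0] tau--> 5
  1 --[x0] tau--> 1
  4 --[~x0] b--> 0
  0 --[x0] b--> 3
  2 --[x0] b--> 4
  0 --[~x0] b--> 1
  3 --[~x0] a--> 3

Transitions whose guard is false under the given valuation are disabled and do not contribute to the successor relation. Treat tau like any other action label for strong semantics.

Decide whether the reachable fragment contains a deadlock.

Answer: DEADLOCK-FREE

Working:
Reach set: {0,1,3,4}
  0: a→3  b→1  [2 out]
  1: a→4  [1 out]
  3: a→3  [1 out]
  4: a→3  b→0  b→4  [3 out]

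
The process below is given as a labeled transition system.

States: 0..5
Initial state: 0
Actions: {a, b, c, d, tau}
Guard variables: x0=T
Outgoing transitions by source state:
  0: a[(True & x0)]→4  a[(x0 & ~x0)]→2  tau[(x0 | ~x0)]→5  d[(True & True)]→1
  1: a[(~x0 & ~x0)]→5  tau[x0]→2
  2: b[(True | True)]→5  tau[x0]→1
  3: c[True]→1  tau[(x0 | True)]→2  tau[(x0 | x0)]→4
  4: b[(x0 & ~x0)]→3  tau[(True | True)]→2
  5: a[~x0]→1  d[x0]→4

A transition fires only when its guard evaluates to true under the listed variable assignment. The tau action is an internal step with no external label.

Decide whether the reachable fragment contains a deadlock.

Answer: DEADLOCK-FREE

Trace:
R = {0,1,2,4,5}
  0: a→4  d→1  tau→5  [3 exit(s)]
  1: tau→2  [1 exit(s)]
  2: b→5  tau→1  [2 exit(s)]
  4: tau→2  [1 exit(s)]
  5: d→4  [1 exit(s)]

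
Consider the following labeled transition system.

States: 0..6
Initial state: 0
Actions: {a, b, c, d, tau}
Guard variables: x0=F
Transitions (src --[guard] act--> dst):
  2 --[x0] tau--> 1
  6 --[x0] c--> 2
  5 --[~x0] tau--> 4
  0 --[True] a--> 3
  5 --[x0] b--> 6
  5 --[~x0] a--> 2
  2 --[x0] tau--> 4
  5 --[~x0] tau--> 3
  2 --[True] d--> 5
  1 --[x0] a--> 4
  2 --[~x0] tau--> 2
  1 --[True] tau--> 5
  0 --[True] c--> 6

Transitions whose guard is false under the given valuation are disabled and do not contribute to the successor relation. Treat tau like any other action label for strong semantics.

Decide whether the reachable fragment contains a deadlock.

Answer: DEADLOCK at state 3

Trace:
R = {0,3,6}
  0: a→3  c→6  [2 out]
  3: ∅  [deadlock]
  6: ∅  [deadlock]
witness 3: a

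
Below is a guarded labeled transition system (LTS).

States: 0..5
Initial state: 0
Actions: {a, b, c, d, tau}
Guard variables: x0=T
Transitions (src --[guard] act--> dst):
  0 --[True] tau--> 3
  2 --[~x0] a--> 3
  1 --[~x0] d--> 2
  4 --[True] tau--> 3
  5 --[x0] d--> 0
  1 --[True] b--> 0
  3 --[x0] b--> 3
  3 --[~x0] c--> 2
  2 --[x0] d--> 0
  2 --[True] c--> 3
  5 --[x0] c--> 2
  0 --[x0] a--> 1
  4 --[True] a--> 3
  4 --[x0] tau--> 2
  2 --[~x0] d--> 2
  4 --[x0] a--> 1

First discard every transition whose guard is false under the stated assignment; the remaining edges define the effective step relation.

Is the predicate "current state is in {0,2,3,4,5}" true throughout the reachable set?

Inv-set: {0,2,3,4,5}
R = {0,1,3}
  0: ✓
  1: ✗ unsafe
  3: ✓
witness against invariant: a → 1

Answer: INVARIANT VIOLATED at state 1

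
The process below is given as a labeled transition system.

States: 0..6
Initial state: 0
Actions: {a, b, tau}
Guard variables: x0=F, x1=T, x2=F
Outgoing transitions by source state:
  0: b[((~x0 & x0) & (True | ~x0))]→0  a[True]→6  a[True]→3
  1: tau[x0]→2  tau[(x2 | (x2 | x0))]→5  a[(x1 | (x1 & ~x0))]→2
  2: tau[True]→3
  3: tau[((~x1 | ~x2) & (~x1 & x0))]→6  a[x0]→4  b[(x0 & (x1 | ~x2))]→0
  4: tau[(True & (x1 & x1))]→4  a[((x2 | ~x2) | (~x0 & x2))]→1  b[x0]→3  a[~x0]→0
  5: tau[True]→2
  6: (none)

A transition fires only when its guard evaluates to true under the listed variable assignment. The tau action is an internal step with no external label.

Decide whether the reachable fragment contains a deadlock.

R = {0,3,6}
  0: a→3  a→6  [deg 2]
  3: ∅  [deadlock]
  6: ∅  [deadlock]
Path to 3: a

Answer: DEADLOCK at state 3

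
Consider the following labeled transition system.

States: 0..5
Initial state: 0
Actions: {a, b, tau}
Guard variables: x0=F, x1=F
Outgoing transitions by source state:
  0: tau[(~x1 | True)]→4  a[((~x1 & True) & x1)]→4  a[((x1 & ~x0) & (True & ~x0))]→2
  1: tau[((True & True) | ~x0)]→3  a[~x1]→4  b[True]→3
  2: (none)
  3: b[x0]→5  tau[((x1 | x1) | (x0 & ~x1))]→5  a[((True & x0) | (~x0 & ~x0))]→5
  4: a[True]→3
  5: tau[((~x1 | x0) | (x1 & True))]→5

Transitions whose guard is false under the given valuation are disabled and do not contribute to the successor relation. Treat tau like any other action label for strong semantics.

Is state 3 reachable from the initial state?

Answer: REACHABLE

Working:
Guard filter leaves 7 enabled edge(s).
L0 = {0}
L1 = {4}  total {0,4}
L2 = {3}  total {0,3,4}
L3 = {5}  total {0,3,4,5}
Reach set: {0,3,4,5}
trace reaching 3: tau·a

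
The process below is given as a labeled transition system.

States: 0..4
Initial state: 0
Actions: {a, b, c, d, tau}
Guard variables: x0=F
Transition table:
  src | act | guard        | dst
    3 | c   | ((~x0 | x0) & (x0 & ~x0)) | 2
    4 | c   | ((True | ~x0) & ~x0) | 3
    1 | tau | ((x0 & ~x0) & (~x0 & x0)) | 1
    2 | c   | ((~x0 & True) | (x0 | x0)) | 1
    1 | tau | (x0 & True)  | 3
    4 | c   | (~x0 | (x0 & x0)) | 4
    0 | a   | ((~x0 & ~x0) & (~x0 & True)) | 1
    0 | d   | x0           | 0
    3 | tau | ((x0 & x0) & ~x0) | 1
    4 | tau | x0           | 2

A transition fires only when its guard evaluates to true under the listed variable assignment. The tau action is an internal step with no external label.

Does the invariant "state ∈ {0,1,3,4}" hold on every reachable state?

Safe = {0,1,3,4}
Reach set: {0,1}
  0: ✓
  1: ✓

Answer: INVARIANT HOLDS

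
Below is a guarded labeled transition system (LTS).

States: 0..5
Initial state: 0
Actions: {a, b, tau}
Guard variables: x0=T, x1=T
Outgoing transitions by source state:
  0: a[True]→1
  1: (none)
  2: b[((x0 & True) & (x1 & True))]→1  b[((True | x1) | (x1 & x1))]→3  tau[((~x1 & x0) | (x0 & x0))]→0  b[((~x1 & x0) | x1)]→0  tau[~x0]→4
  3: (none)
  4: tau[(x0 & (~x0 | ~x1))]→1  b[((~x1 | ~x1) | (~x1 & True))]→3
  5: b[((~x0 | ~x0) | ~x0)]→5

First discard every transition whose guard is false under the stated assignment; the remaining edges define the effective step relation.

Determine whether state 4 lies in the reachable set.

5 transition(s) survive guard evaluation.
Layer 0: {0}
Layer 1: {1}  cumulative {0,1}
R = {0,1}

Answer: UNREACHABLE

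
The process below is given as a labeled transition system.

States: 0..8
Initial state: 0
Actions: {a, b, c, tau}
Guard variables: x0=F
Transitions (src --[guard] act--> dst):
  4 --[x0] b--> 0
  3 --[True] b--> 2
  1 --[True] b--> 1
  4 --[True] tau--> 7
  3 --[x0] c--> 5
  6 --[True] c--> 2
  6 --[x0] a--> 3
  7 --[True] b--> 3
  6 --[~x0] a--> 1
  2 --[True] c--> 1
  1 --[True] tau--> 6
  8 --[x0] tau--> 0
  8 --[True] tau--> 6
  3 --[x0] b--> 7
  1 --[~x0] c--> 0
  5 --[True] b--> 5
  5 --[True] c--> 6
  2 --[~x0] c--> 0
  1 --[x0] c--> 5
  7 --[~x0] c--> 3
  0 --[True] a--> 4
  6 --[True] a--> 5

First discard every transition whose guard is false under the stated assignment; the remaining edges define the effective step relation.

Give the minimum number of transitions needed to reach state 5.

Breadth-first toward 5:
  L0 = {0}
  L1 = {4}
  L2 = {7}
  L3 = {3}
  L4 = {2}
  L5 = {1}
  L6 = {6}
  L7 = {5}
depth(5)=7, e.g. a·tau·b·b·c·tau·a

Answer: 7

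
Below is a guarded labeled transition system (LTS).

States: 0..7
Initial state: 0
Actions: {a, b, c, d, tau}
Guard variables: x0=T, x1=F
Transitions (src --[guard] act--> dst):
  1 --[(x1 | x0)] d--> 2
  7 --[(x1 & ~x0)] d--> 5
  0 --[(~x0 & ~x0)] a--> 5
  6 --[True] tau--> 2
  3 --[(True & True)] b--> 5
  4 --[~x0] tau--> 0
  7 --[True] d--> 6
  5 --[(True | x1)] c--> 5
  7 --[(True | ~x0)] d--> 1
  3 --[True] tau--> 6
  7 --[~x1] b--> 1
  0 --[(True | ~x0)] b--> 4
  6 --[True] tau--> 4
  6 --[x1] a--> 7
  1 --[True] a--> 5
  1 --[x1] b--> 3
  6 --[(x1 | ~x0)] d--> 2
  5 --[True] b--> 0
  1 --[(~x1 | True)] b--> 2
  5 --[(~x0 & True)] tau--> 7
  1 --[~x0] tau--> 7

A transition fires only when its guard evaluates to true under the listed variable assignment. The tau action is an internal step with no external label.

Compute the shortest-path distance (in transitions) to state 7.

Layered search for 7:
  L0 = {0}
  L1 = {4}
7 never appears.

Answer: UNREACHABLE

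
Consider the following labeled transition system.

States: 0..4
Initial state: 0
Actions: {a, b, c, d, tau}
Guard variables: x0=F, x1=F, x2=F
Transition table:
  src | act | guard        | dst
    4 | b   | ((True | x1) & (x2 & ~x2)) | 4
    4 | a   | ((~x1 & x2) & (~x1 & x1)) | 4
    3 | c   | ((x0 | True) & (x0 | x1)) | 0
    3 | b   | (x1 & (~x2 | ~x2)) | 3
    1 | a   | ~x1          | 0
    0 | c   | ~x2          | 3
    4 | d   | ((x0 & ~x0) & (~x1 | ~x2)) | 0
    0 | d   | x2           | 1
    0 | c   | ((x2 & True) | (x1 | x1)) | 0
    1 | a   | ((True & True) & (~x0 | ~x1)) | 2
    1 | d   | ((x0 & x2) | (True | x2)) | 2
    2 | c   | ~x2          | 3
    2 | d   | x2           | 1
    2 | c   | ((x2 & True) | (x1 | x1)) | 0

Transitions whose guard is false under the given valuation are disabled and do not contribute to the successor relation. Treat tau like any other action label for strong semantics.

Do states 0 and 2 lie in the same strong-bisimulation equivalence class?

Answer: BISIMILAR

Trace:
Bisimulation quotient by refinement:
  round 0: {{0,1,2,3,4}}
  round 1: {{0,2},{1},{3,4}}
stable after 2 split(s): 3 block(s)
class of 0: {0,2}; class of 2: {0,2}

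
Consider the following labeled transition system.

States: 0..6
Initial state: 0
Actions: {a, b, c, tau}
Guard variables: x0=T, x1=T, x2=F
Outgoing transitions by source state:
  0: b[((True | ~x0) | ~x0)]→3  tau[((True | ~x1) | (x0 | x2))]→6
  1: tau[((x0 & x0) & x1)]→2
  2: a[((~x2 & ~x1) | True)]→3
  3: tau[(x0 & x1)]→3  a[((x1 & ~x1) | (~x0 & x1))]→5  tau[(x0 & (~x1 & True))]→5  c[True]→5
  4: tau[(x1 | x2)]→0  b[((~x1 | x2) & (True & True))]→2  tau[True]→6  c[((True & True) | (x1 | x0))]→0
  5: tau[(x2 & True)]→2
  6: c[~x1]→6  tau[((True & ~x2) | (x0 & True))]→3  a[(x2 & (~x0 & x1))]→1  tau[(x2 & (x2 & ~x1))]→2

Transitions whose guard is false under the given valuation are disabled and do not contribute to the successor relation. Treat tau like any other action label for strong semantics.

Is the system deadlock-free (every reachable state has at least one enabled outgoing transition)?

Answer: DEADLOCK at state 5

Analysis:
R = {0,3,5,6}
  0: b→3  tau→6  [deg 2]
  3: c→5  tau→3  [deg 2]
  5: ∅  [deadlock]
  6: tau→3  [deg 1]
trace reaching 5: b·c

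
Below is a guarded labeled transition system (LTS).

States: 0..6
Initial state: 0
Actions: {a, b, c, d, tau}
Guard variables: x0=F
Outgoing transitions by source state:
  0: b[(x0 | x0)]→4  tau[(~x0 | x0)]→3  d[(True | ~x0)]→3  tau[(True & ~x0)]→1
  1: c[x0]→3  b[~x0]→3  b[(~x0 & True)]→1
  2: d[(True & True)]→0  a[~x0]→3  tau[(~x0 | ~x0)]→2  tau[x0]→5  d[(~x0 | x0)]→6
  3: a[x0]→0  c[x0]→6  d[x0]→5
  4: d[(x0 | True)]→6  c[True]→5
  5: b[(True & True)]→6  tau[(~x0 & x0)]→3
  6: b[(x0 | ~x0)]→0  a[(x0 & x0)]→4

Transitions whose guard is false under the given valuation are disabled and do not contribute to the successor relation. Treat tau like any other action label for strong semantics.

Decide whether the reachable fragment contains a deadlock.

Answer: DEADLOCK at state 3

Working:
R = {0,1,3}
  0: d→3  tau→1  tau→3  [deg 3]
  1: b→1  b→3  [deg 2]
  3: ∅  [deadlock]
trace reaching 3: tau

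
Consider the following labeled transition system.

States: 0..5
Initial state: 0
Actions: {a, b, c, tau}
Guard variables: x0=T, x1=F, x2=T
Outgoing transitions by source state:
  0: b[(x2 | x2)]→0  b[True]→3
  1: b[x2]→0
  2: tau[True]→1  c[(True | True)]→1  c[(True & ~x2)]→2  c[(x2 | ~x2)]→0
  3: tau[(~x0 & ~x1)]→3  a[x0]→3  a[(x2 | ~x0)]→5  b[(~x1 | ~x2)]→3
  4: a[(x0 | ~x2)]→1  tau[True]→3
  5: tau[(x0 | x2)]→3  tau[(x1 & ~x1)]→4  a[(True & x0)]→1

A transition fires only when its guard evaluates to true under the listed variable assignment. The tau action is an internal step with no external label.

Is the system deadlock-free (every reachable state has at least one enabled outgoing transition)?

Answer: DEADLOCK-FREE

Working:
Reach set: {0,1,3,5}
  0: b→0  b→3  [2 out]
  1: b→0  [1 out]
  3: a→3  a→5  b→3  [3 out]
  5: a→1  tau→3  [2 out]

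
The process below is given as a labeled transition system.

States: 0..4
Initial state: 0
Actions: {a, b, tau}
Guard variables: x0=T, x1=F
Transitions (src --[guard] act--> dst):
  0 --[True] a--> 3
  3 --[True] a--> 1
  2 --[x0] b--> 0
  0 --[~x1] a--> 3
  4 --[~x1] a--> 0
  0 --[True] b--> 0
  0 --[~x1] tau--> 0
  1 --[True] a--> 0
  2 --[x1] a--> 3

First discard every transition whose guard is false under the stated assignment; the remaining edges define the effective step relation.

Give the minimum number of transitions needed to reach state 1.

Answer: 2

Analysis:
BFS to 1:
  depth 0: {0}
  depth 1: {3}
  depth 2: {1}
first hit 1 at d=2 via a·a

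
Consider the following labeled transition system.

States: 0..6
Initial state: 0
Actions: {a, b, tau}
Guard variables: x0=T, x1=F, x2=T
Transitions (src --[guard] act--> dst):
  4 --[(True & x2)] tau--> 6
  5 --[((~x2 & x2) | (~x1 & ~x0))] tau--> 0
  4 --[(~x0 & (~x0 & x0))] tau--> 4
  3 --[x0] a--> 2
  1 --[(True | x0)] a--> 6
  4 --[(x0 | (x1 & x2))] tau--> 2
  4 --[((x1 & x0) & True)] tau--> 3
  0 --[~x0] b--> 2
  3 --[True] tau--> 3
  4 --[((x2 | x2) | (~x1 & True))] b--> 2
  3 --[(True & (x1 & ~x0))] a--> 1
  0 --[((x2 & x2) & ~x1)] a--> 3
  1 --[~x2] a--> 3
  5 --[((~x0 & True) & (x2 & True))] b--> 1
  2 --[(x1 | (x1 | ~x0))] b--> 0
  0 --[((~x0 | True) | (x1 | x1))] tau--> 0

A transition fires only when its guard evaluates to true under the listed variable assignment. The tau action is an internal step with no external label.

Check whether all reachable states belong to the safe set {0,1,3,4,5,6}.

Allowed set {0,1,3,4,5,6}
R = {0,2,3}
  0: ✓
  2: VIOLATES
  3: ✓
reach 2 via a·a — violates

Answer: INVARIANT VIOLATED at state 2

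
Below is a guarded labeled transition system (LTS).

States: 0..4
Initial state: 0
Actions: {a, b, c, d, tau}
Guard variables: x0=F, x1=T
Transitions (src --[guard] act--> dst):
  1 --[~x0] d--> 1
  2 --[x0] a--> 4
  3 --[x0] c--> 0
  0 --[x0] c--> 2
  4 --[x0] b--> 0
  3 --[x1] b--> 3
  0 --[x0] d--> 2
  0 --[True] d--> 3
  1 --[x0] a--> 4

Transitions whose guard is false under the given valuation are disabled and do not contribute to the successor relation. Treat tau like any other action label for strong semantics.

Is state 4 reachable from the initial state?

Guard filter leaves 3 enabled edge(s).
depth 0: {0}
depth 1: {3}  now seen {0,3}
R = {0,3}

Answer: UNREACHABLE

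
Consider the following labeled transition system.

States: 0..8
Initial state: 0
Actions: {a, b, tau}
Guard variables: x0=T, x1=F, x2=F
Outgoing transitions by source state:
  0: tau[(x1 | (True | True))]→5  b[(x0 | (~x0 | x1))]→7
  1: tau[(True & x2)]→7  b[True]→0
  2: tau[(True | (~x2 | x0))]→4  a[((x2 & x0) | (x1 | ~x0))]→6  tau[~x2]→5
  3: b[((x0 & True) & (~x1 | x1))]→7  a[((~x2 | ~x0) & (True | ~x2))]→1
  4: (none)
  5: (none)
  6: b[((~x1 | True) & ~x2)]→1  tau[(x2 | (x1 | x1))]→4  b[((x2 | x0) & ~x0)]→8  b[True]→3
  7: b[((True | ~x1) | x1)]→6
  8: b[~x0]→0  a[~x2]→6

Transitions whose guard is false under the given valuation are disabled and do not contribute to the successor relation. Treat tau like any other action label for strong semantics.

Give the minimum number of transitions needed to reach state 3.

Answer: 3

Analysis:
BFS to 3:
  Layer 0: {0}
  Layer 1: {5,7}
  Layer 2: {6}
  Layer 3: {1,3}
3 enters at depth 3; path b·b·b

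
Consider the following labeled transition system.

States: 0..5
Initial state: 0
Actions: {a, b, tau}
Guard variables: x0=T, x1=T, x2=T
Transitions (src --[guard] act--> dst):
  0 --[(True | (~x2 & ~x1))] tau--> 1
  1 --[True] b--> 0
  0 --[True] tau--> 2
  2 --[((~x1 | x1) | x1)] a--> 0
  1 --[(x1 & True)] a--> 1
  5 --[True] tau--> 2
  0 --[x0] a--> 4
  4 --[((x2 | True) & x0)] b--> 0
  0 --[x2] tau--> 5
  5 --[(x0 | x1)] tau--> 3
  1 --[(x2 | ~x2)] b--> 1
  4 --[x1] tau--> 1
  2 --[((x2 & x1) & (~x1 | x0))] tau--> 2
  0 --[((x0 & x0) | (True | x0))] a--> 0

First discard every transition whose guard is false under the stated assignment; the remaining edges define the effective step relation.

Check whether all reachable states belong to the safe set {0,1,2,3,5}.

Answer: INVARIANT VIOLATED at state 4

Working:
Inv-set: {0,1,2,3,5}
Reach set: {0,1,2,3,4,5}
  0: ok
  1: ok
  2: ok
  3: ok
  4: outside
  5: ok
reach 4 via a — violates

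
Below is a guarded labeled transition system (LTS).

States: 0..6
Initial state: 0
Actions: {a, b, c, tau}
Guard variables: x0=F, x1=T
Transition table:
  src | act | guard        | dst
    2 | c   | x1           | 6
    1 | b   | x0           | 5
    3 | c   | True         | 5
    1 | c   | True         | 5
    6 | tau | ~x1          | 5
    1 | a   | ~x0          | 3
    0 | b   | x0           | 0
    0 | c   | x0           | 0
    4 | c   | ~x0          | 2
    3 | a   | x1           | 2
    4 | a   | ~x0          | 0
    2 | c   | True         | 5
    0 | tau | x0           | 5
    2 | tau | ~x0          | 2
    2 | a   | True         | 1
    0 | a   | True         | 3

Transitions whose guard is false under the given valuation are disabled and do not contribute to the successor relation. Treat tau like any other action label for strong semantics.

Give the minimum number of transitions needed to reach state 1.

Answer: 3

Trace:
BFS to 1:
  L0 = {0}
  L1 = {3}
  L2 = {2,5}
  L3 = {1,6}
1 enters at depth 3; path a·a·a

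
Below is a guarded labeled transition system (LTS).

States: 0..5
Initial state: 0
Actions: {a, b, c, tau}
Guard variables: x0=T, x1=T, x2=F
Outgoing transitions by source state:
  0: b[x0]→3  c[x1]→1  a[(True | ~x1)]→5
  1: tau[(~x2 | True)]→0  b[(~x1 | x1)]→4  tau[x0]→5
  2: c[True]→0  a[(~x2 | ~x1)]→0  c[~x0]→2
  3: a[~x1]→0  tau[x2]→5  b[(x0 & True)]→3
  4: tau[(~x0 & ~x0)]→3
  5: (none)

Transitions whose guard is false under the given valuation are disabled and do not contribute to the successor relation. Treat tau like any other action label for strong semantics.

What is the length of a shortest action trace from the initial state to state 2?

Answer: UNREACHABLE

Trace:
BFS to 2:
  L0 = {0}
  L1 = {1,3,5}
  L2 = {4}
2 never appears.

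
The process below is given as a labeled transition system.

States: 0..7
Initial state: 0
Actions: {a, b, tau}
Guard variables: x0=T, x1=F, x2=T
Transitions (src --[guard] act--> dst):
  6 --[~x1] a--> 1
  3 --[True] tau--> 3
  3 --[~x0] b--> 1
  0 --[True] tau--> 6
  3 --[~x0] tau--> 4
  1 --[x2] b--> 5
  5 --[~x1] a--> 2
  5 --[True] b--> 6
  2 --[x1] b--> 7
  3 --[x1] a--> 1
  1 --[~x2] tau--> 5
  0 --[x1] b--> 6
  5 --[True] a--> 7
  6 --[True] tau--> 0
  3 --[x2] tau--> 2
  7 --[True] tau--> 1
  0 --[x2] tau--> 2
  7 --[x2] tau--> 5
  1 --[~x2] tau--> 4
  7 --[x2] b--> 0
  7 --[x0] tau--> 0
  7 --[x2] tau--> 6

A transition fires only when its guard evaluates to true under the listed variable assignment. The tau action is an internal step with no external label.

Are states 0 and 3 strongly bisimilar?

Answer: NOT BISIMILAR

Working:
Compute ~ classes (split until stable):
  P[0] = {{0,1,2,3,4,5,6,7}}
  P[1] = {{0,3},{1},{2,4},{5},{6},{7}}
  P[2] = {{0},{1},{2,4},{3},{5},{6},{7}}
stable after 3 split(s): 7 block(s)
0∈{0}, 3∈{3}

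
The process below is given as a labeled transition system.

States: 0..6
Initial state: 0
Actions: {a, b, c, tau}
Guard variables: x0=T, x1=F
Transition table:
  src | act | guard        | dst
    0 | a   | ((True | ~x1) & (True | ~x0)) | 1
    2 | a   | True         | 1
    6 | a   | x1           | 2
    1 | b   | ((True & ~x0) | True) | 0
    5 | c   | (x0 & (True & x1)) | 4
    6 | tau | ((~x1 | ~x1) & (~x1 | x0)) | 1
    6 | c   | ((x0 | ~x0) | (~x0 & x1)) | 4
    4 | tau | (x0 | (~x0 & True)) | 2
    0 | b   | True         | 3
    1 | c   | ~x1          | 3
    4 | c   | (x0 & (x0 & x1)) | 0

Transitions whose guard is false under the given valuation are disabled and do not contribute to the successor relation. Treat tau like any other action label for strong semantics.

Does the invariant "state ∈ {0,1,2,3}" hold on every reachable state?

Safe = {0,1,2,3}
R = {0,1,3}
  0: ✓
  1: ✓
  3: ✓

Answer: INVARIANT HOLDS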